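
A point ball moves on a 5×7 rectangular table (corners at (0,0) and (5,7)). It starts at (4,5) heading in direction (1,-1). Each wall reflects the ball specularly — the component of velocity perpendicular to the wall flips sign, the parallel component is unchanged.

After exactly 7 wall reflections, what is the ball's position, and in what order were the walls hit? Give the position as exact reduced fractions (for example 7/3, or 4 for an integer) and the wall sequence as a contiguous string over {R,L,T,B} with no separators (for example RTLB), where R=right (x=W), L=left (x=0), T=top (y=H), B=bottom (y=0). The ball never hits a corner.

Final position: (3,0)
Wall sequence: RBLRTLB

1. t=1 → R at (5,4); v=(-1,-1)
2. t=4 → B at (1,0); v=(-1,1)
3. t=1 → L at (0,1); v=(1,1)
4. t=5 → R at (5,6); v=(-1,1)
5. t=1 → T at (4,7); v=(-1,-1)
6. t=4 → L at (0,3); v=(1,-1)
7. t=3 → B at (3,0); v=(1,1)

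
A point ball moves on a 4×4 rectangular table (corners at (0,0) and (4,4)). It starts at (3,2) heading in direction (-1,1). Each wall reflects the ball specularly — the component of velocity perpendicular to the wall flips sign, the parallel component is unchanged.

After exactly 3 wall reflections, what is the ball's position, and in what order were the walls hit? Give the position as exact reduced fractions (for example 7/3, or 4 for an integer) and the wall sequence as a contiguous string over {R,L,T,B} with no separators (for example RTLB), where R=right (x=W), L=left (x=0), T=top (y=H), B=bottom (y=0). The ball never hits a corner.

Final position: (3,0)
Wall sequence: TLB

1. t=2 → T at (1,4); v=(-1,-1)
2. t=1 → L at (0,3); v=(1,-1)
3. t=3 → B at (3,0); v=(1,1)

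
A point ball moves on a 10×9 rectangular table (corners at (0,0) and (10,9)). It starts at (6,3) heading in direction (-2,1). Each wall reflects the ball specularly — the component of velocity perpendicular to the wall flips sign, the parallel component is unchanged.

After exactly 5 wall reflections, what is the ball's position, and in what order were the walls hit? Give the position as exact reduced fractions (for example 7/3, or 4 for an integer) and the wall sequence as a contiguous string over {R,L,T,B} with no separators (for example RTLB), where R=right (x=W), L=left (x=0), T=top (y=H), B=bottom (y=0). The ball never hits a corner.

1. t=3 → L at (0,6); v=(2,1)
2. t=3 → T at (6,9); v=(2,-1)
3. t=2 → R at (10,7); v=(-2,-1)
4. t=5 → L at (0,2); v=(2,-1)
5. t=2 → B at (4,0); v=(2,1)

Final position: (4,0)
Wall sequence: LTRLB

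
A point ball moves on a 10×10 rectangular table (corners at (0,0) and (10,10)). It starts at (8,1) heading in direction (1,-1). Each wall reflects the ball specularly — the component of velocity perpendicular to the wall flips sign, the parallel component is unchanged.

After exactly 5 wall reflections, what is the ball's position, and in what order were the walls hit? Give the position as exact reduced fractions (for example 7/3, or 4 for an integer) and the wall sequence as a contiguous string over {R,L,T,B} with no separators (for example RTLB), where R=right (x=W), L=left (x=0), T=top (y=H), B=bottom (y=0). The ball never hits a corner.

Final position: (9,0)
Wall sequence: BRTLB

1. t=1 → B at (9,0); v=(1,1)
2. t=1 → R at (10,1); v=(-1,1)
3. t=9 → T at (1,10); v=(-1,-1)
4. t=1 → L at (0,9); v=(1,-1)
5. t=9 → B at (9,0); v=(1,1)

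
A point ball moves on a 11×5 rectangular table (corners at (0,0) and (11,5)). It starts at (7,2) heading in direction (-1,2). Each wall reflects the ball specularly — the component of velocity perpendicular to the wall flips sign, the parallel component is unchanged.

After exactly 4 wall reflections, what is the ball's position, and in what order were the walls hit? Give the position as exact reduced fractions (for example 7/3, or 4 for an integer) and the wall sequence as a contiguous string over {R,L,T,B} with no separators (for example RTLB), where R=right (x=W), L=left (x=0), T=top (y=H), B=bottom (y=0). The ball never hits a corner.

1. t=3/2 → T at (11/2,5); v=(-1,-2)
2. t=5/2 → B at (3,0); v=(-1,2)
3. t=5/2 → T at (1/2,5); v=(-1,-2)
4. t=1/2 → L at (0,4); v=(1,-2)

Final position: (0,4)
Wall sequence: TBTL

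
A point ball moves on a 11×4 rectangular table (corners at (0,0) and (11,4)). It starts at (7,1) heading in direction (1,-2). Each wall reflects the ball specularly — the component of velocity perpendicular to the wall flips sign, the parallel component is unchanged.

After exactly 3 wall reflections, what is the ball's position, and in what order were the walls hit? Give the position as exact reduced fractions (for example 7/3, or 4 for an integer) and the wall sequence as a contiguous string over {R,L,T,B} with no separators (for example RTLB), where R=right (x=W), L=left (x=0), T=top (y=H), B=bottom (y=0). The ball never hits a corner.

Final position: (11,1)
Wall sequence: BTR

1. t=1/2 → B at (15/2,0); v=(1,2)
2. t=2 → T at (19/2,4); v=(1,-2)
3. t=3/2 → R at (11,1); v=(-1,-2)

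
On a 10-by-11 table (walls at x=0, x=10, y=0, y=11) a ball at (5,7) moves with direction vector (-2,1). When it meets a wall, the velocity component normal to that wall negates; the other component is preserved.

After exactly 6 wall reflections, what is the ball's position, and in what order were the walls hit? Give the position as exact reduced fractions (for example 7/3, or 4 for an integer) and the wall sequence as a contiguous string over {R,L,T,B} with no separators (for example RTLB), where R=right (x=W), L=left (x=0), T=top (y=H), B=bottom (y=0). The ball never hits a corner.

Final position: (10,5/2)
Wall sequence: LTRLBR

1. t=5/2 → L at (0,19/2); v=(2,1)
2. t=3/2 → T at (3,11); v=(2,-1)
3. t=7/2 → R at (10,15/2); v=(-2,-1)
4. t=5 → L at (0,5/2); v=(2,-1)
5. t=5/2 → B at (5,0); v=(2,1)
6. t=5/2 → R at (10,5/2); v=(-2,1)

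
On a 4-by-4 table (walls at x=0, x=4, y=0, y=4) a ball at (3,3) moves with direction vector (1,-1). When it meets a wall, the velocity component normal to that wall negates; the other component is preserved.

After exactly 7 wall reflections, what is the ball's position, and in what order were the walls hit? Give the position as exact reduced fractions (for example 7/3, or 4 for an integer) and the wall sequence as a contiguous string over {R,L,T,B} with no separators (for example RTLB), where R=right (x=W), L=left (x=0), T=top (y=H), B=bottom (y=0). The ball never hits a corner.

1. t=1 → R at (4,2); v=(-1,-1)
2. t=2 → B at (2,0); v=(-1,1)
3. t=2 → L at (0,2); v=(1,1)
4. t=2 → T at (2,4); v=(1,-1)
5. t=2 → R at (4,2); v=(-1,-1)
6. t=2 → B at (2,0); v=(-1,1)
7. t=2 → L at (0,2); v=(1,1)

Final position: (0,2)
Wall sequence: RBLTRBL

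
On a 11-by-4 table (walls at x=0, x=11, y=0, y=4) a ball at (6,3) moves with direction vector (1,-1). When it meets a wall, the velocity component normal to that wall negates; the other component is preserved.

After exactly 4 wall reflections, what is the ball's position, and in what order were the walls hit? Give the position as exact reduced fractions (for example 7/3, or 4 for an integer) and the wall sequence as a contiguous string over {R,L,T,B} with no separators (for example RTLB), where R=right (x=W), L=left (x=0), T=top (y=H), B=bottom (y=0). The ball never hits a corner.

Final position: (5,0)
Wall sequence: BRTB

1. t=3 → B at (9,0); v=(1,1)
2. t=2 → R at (11,2); v=(-1,1)
3. t=2 → T at (9,4); v=(-1,-1)
4. t=4 → B at (5,0); v=(-1,1)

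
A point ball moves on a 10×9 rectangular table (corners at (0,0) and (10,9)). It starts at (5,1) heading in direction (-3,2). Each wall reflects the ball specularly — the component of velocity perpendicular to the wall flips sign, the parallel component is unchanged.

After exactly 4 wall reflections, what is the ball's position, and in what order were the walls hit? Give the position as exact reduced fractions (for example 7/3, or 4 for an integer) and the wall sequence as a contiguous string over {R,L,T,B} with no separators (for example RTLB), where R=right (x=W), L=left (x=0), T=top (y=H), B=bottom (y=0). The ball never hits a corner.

1. t=5/3 → L at (0,13/3); v=(3,2)
2. t=7/3 → T at (7,9); v=(3,-2)
3. t=1 → R at (10,7); v=(-3,-2)
4. t=10/3 → L at (0,1/3); v=(3,-2)

Final position: (0,1/3)
Wall sequence: LTRL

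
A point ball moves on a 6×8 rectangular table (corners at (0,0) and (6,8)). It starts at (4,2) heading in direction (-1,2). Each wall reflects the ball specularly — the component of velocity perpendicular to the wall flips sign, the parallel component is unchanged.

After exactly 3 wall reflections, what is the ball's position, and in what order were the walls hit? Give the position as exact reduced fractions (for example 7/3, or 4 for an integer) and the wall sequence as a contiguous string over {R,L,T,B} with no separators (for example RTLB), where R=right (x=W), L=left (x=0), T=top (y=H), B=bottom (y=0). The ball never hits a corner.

1. t=3 → T at (1,8); v=(-1,-2)
2. t=1 → L at (0,6); v=(1,-2)
3. t=3 → B at (3,0); v=(1,2)

Final position: (3,0)
Wall sequence: TLB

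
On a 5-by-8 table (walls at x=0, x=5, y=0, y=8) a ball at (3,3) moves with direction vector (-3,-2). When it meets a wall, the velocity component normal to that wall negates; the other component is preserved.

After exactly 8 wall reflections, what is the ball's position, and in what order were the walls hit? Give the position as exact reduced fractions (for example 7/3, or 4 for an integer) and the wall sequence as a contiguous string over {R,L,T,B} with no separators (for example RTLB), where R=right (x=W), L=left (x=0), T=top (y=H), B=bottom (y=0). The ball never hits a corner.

Final position: (5,1/3)
Wall sequence: LBRLTRLR

1. t=1 → L at (0,1); v=(3,-2)
2. t=1/2 → B at (3/2,0); v=(3,2)
3. t=7/6 → R at (5,7/3); v=(-3,2)
4. t=5/3 → L at (0,17/3); v=(3,2)
5. t=7/6 → T at (7/2,8); v=(3,-2)
6. t=1/2 → R at (5,7); v=(-3,-2)
7. t=5/3 → L at (0,11/3); v=(3,-2)
8. t=5/3 → R at (5,1/3); v=(-3,-2)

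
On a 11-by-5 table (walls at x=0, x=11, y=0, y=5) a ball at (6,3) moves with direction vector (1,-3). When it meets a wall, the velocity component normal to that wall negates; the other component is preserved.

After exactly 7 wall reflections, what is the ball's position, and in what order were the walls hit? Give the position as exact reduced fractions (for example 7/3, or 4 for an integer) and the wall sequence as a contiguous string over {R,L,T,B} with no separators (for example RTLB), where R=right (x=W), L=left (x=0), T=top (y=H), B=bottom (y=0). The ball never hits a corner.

1. t=1 → B at (7,0); v=(1,3)
2. t=5/3 → T at (26/3,5); v=(1,-3)
3. t=5/3 → B at (31/3,0); v=(1,3)
4. t=2/3 → R at (11,2); v=(-1,3)
5. t=1 → T at (10,5); v=(-1,-3)
6. t=5/3 → B at (25/3,0); v=(-1,3)
7. t=5/3 → T at (20/3,5); v=(-1,-3)

Final position: (20/3,5)
Wall sequence: BTBRTBT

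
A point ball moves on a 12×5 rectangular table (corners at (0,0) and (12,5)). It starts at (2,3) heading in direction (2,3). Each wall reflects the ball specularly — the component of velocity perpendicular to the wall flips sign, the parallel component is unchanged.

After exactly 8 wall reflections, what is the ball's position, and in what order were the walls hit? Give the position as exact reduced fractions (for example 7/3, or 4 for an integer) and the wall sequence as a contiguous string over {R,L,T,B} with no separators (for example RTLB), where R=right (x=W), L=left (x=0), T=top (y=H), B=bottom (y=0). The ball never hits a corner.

Final position: (2/3,5)
Wall sequence: TBTRBTBT

1. t=2/3 → T at (10/3,5); v=(2,-3)
2. t=5/3 → B at (20/3,0); v=(2,3)
3. t=5/3 → T at (10,5); v=(2,-3)
4. t=1 → R at (12,2); v=(-2,-3)
5. t=2/3 → B at (32/3,0); v=(-2,3)
6. t=5/3 → T at (22/3,5); v=(-2,-3)
7. t=5/3 → B at (4,0); v=(-2,3)
8. t=5/3 → T at (2/3,5); v=(-2,-3)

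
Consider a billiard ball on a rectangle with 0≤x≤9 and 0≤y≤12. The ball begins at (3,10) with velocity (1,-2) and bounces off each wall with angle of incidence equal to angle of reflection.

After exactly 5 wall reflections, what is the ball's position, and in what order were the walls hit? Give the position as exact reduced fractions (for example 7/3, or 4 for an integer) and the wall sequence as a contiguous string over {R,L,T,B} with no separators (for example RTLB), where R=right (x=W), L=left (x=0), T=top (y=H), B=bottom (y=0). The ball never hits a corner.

Final position: (2,0)
Wall sequence: BRTLB

1. t=5 → B at (8,0); v=(1,2)
2. t=1 → R at (9,2); v=(-1,2)
3. t=5 → T at (4,12); v=(-1,-2)
4. t=4 → L at (0,4); v=(1,-2)
5. t=2 → B at (2,0); v=(1,2)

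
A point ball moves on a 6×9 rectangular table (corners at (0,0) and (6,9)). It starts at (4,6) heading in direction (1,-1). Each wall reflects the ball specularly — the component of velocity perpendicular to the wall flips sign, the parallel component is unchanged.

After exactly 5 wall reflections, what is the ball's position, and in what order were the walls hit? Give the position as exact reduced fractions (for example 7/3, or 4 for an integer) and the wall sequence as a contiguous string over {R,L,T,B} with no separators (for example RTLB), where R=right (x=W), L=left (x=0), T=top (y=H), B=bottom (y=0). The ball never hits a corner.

1. t=2 → R at (6,4); v=(-1,-1)
2. t=4 → B at (2,0); v=(-1,1)
3. t=2 → L at (0,2); v=(1,1)
4. t=6 → R at (6,8); v=(-1,1)
5. t=1 → T at (5,9); v=(-1,-1)

Final position: (5,9)
Wall sequence: RBLRT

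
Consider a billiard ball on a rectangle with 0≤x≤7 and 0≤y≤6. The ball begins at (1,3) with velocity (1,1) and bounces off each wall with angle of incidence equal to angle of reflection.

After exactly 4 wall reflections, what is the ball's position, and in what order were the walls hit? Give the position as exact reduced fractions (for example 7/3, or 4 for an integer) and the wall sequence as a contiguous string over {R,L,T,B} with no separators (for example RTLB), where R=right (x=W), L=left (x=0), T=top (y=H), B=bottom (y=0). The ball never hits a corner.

1. t=3 → T at (4,6); v=(1,-1)
2. t=3 → R at (7,3); v=(-1,-1)
3. t=3 → B at (4,0); v=(-1,1)
4. t=4 → L at (0,4); v=(1,1)

Final position: (0,4)
Wall sequence: TRBL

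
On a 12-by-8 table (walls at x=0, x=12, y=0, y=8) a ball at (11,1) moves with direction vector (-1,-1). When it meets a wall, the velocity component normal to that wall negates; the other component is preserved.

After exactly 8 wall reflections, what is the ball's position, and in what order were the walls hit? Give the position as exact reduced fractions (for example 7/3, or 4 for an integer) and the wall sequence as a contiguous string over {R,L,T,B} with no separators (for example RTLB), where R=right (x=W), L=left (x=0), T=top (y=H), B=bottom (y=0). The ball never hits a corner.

1. t=1 → B at (10,0); v=(-1,1)
2. t=8 → T at (2,8); v=(-1,-1)
3. t=2 → L at (0,6); v=(1,-1)
4. t=6 → B at (6,0); v=(1,1)
5. t=6 → R at (12,6); v=(-1,1)
6. t=2 → T at (10,8); v=(-1,-1)
7. t=8 → B at (2,0); v=(-1,1)
8. t=2 → L at (0,2); v=(1,1)

Final position: (0,2)
Wall sequence: BTLBRTBL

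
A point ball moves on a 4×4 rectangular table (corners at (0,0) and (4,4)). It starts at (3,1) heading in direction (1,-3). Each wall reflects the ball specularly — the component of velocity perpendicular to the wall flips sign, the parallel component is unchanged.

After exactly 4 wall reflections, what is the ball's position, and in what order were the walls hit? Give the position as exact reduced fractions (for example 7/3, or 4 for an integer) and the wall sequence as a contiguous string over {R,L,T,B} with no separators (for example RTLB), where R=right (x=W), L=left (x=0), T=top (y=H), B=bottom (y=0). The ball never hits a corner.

Final position: (2,0)
Wall sequence: BRTB

1. t=1/3 → B at (10/3,0); v=(1,3)
2. t=2/3 → R at (4,2); v=(-1,3)
3. t=2/3 → T at (10/3,4); v=(-1,-3)
4. t=4/3 → B at (2,0); v=(-1,3)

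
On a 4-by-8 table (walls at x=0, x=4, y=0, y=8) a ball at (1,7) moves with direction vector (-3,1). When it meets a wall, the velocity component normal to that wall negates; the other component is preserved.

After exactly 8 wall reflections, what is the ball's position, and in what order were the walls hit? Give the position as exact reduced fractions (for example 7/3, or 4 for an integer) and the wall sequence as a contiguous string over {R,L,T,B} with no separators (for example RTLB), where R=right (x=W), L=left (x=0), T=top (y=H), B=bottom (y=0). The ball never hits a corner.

Final position: (0,2/3)
Wall sequence: LTRLRLRL

1. t=1/3 → L at (0,22/3); v=(3,1)
2. t=2/3 → T at (2,8); v=(3,-1)
3. t=2/3 → R at (4,22/3); v=(-3,-1)
4. t=4/3 → L at (0,6); v=(3,-1)
5. t=4/3 → R at (4,14/3); v=(-3,-1)
6. t=4/3 → L at (0,10/3); v=(3,-1)
7. t=4/3 → R at (4,2); v=(-3,-1)
8. t=4/3 → L at (0,2/3); v=(3,-1)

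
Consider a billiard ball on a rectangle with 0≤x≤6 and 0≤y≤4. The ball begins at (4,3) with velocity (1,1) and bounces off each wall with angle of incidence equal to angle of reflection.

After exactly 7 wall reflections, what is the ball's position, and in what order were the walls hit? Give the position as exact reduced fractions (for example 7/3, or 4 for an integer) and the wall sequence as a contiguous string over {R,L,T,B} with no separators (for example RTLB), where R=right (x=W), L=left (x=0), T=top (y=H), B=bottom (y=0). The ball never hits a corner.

1. t=1 → T at (5,4); v=(1,-1)
2. t=1 → R at (6,3); v=(-1,-1)
3. t=3 → B at (3,0); v=(-1,1)
4. t=3 → L at (0,3); v=(1,1)
5. t=1 → T at (1,4); v=(1,-1)
6. t=4 → B at (5,0); v=(1,1)
7. t=1 → R at (6,1); v=(-1,1)

Final position: (6,1)
Wall sequence: TRBLTBR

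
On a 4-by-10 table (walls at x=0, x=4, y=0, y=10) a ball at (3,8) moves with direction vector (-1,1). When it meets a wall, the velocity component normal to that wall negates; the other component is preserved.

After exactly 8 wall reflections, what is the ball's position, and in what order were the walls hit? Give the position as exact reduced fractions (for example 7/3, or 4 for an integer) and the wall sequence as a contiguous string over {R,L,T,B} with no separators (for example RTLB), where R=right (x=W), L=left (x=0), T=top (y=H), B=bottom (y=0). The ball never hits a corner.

1. t=2 → T at (1,10); v=(-1,-1)
2. t=1 → L at (0,9); v=(1,-1)
3. t=4 → R at (4,5); v=(-1,-1)
4. t=4 → L at (0,1); v=(1,-1)
5. t=1 → B at (1,0); v=(1,1)
6. t=3 → R at (4,3); v=(-1,1)
7. t=4 → L at (0,7); v=(1,1)
8. t=3 → T at (3,10); v=(1,-1)

Final position: (3,10)
Wall sequence: TLRLBRLT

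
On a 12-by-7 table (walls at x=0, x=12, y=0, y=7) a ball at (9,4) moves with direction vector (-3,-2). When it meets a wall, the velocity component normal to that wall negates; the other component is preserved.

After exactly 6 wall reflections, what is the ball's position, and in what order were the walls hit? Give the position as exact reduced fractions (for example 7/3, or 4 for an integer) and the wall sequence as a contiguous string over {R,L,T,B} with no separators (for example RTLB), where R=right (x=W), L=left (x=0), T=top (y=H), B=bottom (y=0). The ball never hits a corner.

Final position: (0,4)
Wall sequence: BLTRBL

1. t=2 → B at (3,0); v=(-3,2)
2. t=1 → L at (0,2); v=(3,2)
3. t=5/2 → T at (15/2,7); v=(3,-2)
4. t=3/2 → R at (12,4); v=(-3,-2)
5. t=2 → B at (6,0); v=(-3,2)
6. t=2 → L at (0,4); v=(3,2)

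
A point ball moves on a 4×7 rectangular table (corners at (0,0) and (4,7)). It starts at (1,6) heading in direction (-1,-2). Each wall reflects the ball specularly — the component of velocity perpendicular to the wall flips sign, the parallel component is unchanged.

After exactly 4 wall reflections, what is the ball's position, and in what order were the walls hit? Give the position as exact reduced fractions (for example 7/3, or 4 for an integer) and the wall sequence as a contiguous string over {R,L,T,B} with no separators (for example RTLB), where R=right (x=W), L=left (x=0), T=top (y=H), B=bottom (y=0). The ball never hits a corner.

1. t=1 → L at (0,4); v=(1,-2)
2. t=2 → B at (2,0); v=(1,2)
3. t=2 → R at (4,4); v=(-1,2)
4. t=3/2 → T at (5/2,7); v=(-1,-2)

Final position: (5/2,7)
Wall sequence: LBRT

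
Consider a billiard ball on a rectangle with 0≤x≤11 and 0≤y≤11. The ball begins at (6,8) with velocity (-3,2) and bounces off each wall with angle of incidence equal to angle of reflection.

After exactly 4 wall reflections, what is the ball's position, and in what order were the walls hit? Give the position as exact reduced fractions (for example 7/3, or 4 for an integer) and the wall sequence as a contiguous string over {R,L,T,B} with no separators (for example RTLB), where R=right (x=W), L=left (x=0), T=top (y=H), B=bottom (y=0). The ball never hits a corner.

Final position: (7,0)
Wall sequence: TLRB

1. t=3/2 → T at (3/2,11); v=(-3,-2)
2. t=1/2 → L at (0,10); v=(3,-2)
3. t=11/3 → R at (11,8/3); v=(-3,-2)
4. t=4/3 → B at (7,0); v=(-3,2)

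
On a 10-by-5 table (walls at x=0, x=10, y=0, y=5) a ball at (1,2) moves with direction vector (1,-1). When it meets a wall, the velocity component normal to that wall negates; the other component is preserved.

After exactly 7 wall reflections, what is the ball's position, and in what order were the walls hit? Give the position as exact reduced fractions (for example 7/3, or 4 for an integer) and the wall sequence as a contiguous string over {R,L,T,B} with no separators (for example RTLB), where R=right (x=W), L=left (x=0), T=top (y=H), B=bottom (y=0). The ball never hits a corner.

Final position: (3,0)
Wall sequence: BTRBTLB

1. t=2 → B at (3,0); v=(1,1)
2. t=5 → T at (8,5); v=(1,-1)
3. t=2 → R at (10,3); v=(-1,-1)
4. t=3 → B at (7,0); v=(-1,1)
5. t=5 → T at (2,5); v=(-1,-1)
6. t=2 → L at (0,3); v=(1,-1)
7. t=3 → B at (3,0); v=(1,1)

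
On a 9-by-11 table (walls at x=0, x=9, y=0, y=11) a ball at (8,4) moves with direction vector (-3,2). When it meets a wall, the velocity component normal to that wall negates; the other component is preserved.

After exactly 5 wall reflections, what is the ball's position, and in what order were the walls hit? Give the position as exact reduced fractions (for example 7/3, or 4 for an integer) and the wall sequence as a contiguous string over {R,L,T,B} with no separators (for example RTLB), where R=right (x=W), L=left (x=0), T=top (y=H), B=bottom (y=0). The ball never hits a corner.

Final position: (1,0)
Wall sequence: LTRLB

1. t=8/3 → L at (0,28/3); v=(3,2)
2. t=5/6 → T at (5/2,11); v=(3,-2)
3. t=13/6 → R at (9,20/3); v=(-3,-2)
4. t=3 → L at (0,2/3); v=(3,-2)
5. t=1/3 → B at (1,0); v=(3,2)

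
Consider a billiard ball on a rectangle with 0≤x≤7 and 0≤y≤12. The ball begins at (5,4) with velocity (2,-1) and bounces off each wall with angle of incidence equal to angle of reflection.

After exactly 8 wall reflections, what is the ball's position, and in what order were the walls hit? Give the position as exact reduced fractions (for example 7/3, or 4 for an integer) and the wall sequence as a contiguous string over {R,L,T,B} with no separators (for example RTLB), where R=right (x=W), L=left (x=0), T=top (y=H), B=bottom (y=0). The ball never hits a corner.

1. t=1 → R at (7,3); v=(-2,-1)
2. t=3 → B at (1,0); v=(-2,1)
3. t=1/2 → L at (0,1/2); v=(2,1)
4. t=7/2 → R at (7,4); v=(-2,1)
5. t=7/2 → L at (0,15/2); v=(2,1)
6. t=7/2 → R at (7,11); v=(-2,1)
7. t=1 → T at (5,12); v=(-2,-1)
8. t=5/2 → L at (0,19/2); v=(2,-1)

Final position: (0,19/2)
Wall sequence: RBLRLRTL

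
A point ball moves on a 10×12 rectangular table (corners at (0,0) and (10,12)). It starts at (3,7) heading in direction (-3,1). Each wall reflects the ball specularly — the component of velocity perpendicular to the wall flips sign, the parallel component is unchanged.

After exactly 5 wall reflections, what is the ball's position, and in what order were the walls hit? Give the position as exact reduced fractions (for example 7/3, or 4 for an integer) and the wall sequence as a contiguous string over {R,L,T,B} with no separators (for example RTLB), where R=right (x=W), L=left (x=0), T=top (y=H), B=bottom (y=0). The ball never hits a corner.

Final position: (10,6)
Wall sequence: LRTLR

1. t=1 → L at (0,8); v=(3,1)
2. t=10/3 → R at (10,34/3); v=(-3,1)
3. t=2/3 → T at (8,12); v=(-3,-1)
4. t=8/3 → L at (0,28/3); v=(3,-1)
5. t=10/3 → R at (10,6); v=(-3,-1)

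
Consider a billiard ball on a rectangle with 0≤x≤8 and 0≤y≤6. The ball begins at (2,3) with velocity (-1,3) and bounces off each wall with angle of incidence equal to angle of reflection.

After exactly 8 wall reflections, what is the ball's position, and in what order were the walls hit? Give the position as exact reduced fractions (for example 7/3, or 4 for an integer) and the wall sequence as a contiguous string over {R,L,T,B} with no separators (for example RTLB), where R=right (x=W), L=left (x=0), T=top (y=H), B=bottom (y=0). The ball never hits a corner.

1. t=1 → T at (1,6); v=(-1,-3)
2. t=1 → L at (0,3); v=(1,-3)
3. t=1 → B at (1,0); v=(1,3)
4. t=2 → T at (3,6); v=(1,-3)
5. t=2 → B at (5,0); v=(1,3)
6. t=2 → T at (7,6); v=(1,-3)
7. t=1 → R at (8,3); v=(-1,-3)
8. t=1 → B at (7,0); v=(-1,3)

Final position: (7,0)
Wall sequence: TLBTBTRB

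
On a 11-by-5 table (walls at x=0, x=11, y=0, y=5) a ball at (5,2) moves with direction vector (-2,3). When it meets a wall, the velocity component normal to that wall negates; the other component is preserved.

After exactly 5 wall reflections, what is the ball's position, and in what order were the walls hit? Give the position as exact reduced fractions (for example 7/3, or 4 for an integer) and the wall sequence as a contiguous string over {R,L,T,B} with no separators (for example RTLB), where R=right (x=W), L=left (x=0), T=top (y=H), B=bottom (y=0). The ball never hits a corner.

Final position: (7,0)
Wall sequence: TLBTB

1. t=1 → T at (3,5); v=(-2,-3)
2. t=3/2 → L at (0,1/2); v=(2,-3)
3. t=1/6 → B at (1/3,0); v=(2,3)
4. t=5/3 → T at (11/3,5); v=(2,-3)
5. t=5/3 → B at (7,0); v=(2,3)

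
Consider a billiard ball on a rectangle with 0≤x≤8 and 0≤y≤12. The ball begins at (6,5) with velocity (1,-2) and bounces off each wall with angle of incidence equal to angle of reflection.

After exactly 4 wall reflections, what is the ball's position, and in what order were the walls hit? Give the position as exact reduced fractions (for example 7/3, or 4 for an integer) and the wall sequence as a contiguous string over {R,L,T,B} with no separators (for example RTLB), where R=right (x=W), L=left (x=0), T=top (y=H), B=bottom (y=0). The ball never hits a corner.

Final position: (0,9)
Wall sequence: RBTL

1. t=2 → R at (8,1); v=(-1,-2)
2. t=1/2 → B at (15/2,0); v=(-1,2)
3. t=6 → T at (3/2,12); v=(-1,-2)
4. t=3/2 → L at (0,9); v=(1,-2)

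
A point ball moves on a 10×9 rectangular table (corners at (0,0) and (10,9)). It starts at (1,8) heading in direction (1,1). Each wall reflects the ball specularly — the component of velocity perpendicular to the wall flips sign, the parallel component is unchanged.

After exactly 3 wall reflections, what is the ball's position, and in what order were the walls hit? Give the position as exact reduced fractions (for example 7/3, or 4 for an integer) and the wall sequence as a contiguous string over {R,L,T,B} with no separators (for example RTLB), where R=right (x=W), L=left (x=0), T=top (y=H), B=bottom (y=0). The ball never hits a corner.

1. t=1 → T at (2,9); v=(1,-1)
2. t=8 → R at (10,1); v=(-1,-1)
3. t=1 → B at (9,0); v=(-1,1)

Final position: (9,0)
Wall sequence: TRB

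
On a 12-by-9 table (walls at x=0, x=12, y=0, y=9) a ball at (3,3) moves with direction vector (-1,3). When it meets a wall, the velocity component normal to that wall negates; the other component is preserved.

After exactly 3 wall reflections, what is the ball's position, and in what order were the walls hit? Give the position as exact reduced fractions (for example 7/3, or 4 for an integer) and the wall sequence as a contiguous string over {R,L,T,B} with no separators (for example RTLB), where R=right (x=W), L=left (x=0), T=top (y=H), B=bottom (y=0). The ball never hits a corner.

1. t=2 → T at (1,9); v=(-1,-3)
2. t=1 → L at (0,6); v=(1,-3)
3. t=2 → B at (2,0); v=(1,3)

Final position: (2,0)
Wall sequence: TLB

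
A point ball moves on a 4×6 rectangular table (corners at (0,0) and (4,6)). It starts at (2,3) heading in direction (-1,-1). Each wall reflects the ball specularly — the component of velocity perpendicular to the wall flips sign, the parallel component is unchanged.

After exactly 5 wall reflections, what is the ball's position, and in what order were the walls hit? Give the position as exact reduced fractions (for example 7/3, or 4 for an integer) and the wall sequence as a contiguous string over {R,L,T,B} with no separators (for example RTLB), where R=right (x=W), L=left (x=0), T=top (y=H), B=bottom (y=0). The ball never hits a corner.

1. t=2 → L at (0,1); v=(1,-1)
2. t=1 → B at (1,0); v=(1,1)
3. t=3 → R at (4,3); v=(-1,1)
4. t=3 → T at (1,6); v=(-1,-1)
5. t=1 → L at (0,5); v=(1,-1)

Final position: (0,5)
Wall sequence: LBRTL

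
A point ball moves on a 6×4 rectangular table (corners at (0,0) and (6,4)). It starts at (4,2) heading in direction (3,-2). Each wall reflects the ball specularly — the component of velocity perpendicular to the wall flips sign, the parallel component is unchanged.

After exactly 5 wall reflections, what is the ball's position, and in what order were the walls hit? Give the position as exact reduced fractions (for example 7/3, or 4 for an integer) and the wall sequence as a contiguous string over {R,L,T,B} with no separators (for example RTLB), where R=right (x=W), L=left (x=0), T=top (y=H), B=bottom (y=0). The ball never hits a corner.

Final position: (6,2/3)
Wall sequence: RBLTR

1. t=2/3 → R at (6,2/3); v=(-3,-2)
2. t=1/3 → B at (5,0); v=(-3,2)
3. t=5/3 → L at (0,10/3); v=(3,2)
4. t=1/3 → T at (1,4); v=(3,-2)
5. t=5/3 → R at (6,2/3); v=(-3,-2)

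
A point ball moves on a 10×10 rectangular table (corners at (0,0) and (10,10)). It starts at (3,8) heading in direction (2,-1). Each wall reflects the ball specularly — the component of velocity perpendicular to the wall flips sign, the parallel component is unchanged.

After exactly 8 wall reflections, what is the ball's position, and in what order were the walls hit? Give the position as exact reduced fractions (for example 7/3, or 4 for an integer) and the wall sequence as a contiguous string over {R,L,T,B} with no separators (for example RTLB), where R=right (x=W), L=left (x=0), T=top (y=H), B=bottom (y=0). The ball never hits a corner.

1. t=7/2 → R at (10,9/2); v=(-2,-1)
2. t=9/2 → B at (1,0); v=(-2,1)
3. t=1/2 → L at (0,1/2); v=(2,1)
4. t=5 → R at (10,11/2); v=(-2,1)
5. t=9/2 → T at (1,10); v=(-2,-1)
6. t=1/2 → L at (0,19/2); v=(2,-1)
7. t=5 → R at (10,9/2); v=(-2,-1)
8. t=9/2 → B at (1,0); v=(-2,1)

Final position: (1,0)
Wall sequence: RBLRTLRB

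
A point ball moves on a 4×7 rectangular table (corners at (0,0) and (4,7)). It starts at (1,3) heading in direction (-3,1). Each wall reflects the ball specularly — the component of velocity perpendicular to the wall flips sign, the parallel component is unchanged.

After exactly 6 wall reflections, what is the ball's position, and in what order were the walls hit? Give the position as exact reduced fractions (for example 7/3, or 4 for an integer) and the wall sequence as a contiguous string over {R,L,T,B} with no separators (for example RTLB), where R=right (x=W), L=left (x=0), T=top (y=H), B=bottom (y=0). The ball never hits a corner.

1. t=1/3 → L at (0,10/3); v=(3,1)
2. t=4/3 → R at (4,14/3); v=(-3,1)
3. t=4/3 → L at (0,6); v=(3,1)
4. t=1 → T at (3,7); v=(3,-1)
5. t=1/3 → R at (4,20/3); v=(-3,-1)
6. t=4/3 → L at (0,16/3); v=(3,-1)

Final position: (0,16/3)
Wall sequence: LRLTRL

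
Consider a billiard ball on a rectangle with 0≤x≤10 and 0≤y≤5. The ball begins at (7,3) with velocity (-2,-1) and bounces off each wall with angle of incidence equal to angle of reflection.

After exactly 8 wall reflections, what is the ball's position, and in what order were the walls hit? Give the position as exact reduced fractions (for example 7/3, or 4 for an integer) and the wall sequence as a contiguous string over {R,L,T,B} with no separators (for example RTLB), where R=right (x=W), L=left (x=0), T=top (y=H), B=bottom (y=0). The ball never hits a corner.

Final position: (10,9/2)
Wall sequence: BLTRBLTR

1. t=3 → B at (1,0); v=(-2,1)
2. t=1/2 → L at (0,1/2); v=(2,1)
3. t=9/2 → T at (9,5); v=(2,-1)
4. t=1/2 → R at (10,9/2); v=(-2,-1)
5. t=9/2 → B at (1,0); v=(-2,1)
6. t=1/2 → L at (0,1/2); v=(2,1)
7. t=9/2 → T at (9,5); v=(2,-1)
8. t=1/2 → R at (10,9/2); v=(-2,-1)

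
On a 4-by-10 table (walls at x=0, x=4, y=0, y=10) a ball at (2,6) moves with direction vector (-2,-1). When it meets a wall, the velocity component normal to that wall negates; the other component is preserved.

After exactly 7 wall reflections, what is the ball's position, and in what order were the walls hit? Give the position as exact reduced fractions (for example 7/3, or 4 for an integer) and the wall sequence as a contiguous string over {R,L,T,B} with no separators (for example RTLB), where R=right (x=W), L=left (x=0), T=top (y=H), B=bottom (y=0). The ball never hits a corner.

Final position: (4,5)
Wall sequence: LRLBRLR

1. t=1 → L at (0,5); v=(2,-1)
2. t=2 → R at (4,3); v=(-2,-1)
3. t=2 → L at (0,1); v=(2,-1)
4. t=1 → B at (2,0); v=(2,1)
5. t=1 → R at (4,1); v=(-2,1)
6. t=2 → L at (0,3); v=(2,1)
7. t=2 → R at (4,5); v=(-2,1)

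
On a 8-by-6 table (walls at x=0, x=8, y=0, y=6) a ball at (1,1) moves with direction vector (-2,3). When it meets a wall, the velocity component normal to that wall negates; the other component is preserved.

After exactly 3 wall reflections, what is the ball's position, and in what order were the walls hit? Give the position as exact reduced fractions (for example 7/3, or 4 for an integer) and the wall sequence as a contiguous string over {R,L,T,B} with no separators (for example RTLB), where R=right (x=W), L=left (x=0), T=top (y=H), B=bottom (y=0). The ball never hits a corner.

1. t=1/2 → L at (0,5/2); v=(2,3)
2. t=7/6 → T at (7/3,6); v=(2,-3)
3. t=2 → B at (19/3,0); v=(2,3)

Final position: (19/3,0)
Wall sequence: LTB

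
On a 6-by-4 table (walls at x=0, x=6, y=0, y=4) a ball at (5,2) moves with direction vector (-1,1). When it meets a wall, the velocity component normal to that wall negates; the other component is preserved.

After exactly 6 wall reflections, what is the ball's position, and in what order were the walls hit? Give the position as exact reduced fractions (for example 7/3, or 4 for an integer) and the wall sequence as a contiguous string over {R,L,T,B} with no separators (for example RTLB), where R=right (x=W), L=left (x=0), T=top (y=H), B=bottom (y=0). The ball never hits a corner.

Final position: (3,0)
Wall sequence: TLBTRB

1. t=2 → T at (3,4); v=(-1,-1)
2. t=3 → L at (0,1); v=(1,-1)
3. t=1 → B at (1,0); v=(1,1)
4. t=4 → T at (5,4); v=(1,-1)
5. t=1 → R at (6,3); v=(-1,-1)
6. t=3 → B at (3,0); v=(-1,1)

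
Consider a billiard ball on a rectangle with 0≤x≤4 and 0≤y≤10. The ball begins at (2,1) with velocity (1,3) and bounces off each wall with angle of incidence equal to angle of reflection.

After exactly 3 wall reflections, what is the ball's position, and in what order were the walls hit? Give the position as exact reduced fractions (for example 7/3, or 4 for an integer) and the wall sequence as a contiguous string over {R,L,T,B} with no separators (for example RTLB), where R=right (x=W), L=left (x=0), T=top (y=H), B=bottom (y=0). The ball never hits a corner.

Final position: (0,1)
Wall sequence: RTL

1. t=2 → R at (4,7); v=(-1,3)
2. t=1 → T at (3,10); v=(-1,-3)
3. t=3 → L at (0,1); v=(1,-3)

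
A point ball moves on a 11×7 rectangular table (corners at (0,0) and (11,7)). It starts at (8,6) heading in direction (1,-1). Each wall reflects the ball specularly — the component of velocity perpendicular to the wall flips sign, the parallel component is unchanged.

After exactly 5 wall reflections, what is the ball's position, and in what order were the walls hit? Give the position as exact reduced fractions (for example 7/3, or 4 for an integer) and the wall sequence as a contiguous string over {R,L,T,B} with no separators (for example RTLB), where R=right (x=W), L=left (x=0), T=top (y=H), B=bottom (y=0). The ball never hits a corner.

1. t=3 → R at (11,3); v=(-1,-1)
2. t=3 → B at (8,0); v=(-1,1)
3. t=7 → T at (1,7); v=(-1,-1)
4. t=1 → L at (0,6); v=(1,-1)
5. t=6 → B at (6,0); v=(1,1)

Final position: (6,0)
Wall sequence: RBTLB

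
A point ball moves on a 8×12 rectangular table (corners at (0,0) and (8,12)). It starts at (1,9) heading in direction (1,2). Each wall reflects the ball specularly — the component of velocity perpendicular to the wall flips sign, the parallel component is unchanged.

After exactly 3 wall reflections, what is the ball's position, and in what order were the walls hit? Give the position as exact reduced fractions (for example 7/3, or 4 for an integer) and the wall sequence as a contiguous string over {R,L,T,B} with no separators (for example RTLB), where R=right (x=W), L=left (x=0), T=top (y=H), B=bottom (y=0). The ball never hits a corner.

Final position: (15/2,0)
Wall sequence: TRB

1. t=3/2 → T at (5/2,12); v=(1,-2)
2. t=11/2 → R at (8,1); v=(-1,-2)
3. t=1/2 → B at (15/2,0); v=(-1,2)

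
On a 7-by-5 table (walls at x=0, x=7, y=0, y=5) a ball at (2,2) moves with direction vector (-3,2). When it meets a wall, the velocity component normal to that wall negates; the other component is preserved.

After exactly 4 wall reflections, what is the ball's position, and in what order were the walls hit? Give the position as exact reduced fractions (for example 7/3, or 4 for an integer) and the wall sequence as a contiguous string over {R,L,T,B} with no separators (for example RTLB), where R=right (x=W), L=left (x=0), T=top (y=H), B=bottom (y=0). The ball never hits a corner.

Final position: (4,0)
Wall sequence: LTRB

1. t=2/3 → L at (0,10/3); v=(3,2)
2. t=5/6 → T at (5/2,5); v=(3,-2)
3. t=3/2 → R at (7,2); v=(-3,-2)
4. t=1 → B at (4,0); v=(-3,2)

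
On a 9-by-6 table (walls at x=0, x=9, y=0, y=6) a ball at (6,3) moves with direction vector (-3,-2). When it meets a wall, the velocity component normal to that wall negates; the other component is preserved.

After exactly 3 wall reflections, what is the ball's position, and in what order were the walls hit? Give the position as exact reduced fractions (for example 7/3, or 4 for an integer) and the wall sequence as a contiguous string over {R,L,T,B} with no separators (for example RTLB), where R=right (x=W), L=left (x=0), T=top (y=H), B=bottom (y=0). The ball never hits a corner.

Final position: (15/2,6)
Wall sequence: BLT

1. t=3/2 → B at (3/2,0); v=(-3,2)
2. t=1/2 → L at (0,1); v=(3,2)
3. t=5/2 → T at (15/2,6); v=(3,-2)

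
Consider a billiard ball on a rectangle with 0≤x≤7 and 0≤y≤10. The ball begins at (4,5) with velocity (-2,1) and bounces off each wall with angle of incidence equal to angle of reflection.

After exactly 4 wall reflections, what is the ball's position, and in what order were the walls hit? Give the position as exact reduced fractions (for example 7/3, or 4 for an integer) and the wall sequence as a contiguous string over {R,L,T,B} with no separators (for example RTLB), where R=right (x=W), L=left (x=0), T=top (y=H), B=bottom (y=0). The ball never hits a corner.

1. t=2 → L at (0,7); v=(2,1)
2. t=3 → T at (6,10); v=(2,-1)
3. t=1/2 → R at (7,19/2); v=(-2,-1)
4. t=7/2 → L at (0,6); v=(2,-1)

Final position: (0,6)
Wall sequence: LTRL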